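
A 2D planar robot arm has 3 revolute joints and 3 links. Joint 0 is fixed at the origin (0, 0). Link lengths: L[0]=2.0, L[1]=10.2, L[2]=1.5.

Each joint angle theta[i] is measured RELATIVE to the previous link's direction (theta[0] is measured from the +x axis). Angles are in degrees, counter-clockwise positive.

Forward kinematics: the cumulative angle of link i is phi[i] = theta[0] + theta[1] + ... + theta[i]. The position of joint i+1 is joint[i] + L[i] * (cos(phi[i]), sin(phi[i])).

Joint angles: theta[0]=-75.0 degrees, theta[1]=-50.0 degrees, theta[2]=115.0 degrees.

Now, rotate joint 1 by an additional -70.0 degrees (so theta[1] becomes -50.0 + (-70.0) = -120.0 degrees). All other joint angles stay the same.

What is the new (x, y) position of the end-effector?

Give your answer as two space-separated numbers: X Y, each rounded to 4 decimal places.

Answer: -9.0743 -0.7691

Derivation:
joint[0] = (0.0000, 0.0000)  (base)
link 0: phi[0] = -75 = -75 deg
  cos(-75 deg) = 0.2588, sin(-75 deg) = -0.9659
  joint[1] = (0.0000, 0.0000) + 2 * (0.2588, -0.9659) = (0.0000 + 0.5176, 0.0000 + -1.9319) = (0.5176, -1.9319)
link 1: phi[1] = -75 + -120 = -195 deg
  cos(-195 deg) = -0.9659, sin(-195 deg) = 0.2588
  joint[2] = (0.5176, -1.9319) + 10.2 * (-0.9659, 0.2588) = (0.5176 + -9.8524, -1.9319 + 2.6400) = (-9.3348, 0.7081)
link 2: phi[2] = -75 + -120 + 115 = -80 deg
  cos(-80 deg) = 0.1736, sin(-80 deg) = -0.9848
  joint[3] = (-9.3348, 0.7081) + 1.5 * (0.1736, -0.9848) = (-9.3348 + 0.2605, 0.7081 + -1.4772) = (-9.0743, -0.7691)
End effector: (-9.0743, -0.7691)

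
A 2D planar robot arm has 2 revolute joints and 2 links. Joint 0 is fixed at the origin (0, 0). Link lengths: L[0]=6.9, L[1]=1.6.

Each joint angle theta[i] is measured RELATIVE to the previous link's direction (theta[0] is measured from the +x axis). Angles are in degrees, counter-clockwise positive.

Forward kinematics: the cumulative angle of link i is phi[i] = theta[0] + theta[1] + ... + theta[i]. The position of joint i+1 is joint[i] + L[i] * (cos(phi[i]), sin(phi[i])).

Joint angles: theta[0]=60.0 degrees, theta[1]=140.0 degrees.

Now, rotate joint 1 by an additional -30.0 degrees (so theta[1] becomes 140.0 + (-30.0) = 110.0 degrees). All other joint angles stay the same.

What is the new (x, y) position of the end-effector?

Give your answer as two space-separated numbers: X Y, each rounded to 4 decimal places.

joint[0] = (0.0000, 0.0000)  (base)
link 0: phi[0] = 60 = 60 deg
  cos(60 deg) = 0.5000, sin(60 deg) = 0.8660
  joint[1] = (0.0000, 0.0000) + 6.9 * (0.5000, 0.8660) = (0.0000 + 3.4500, 0.0000 + 5.9756) = (3.4500, 5.9756)
link 1: phi[1] = 60 + 110 = 170 deg
  cos(170 deg) = -0.9848, sin(170 deg) = 0.1736
  joint[2] = (3.4500, 5.9756) + 1.6 * (-0.9848, 0.1736) = (3.4500 + -1.5757, 5.9756 + 0.2778) = (1.8743, 6.2534)
End effector: (1.8743, 6.2534)

Answer: 1.8743 6.2534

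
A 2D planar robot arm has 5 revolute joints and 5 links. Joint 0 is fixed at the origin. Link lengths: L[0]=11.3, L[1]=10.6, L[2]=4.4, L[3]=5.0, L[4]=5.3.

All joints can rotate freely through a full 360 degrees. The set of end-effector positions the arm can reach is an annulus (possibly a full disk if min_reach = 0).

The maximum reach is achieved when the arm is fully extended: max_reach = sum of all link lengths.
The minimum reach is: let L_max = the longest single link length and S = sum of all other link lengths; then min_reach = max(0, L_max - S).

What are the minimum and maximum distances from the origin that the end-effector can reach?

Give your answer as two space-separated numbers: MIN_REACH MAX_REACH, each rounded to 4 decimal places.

Answer: 0.0000 36.6000

Derivation:
Link lengths: [11.3, 10.6, 4.4, 5.0, 5.3]
max_reach = 11.3 + 10.6 + 4.4 + 5 + 5.3 = 36.6
L_max = max([11.3, 10.6, 4.4, 5.0, 5.3]) = 11.3
S (sum of others) = 36.6 - 11.3 = 25.3
min_reach = max(0, 11.3 - 25.3) = max(0, -14) = 0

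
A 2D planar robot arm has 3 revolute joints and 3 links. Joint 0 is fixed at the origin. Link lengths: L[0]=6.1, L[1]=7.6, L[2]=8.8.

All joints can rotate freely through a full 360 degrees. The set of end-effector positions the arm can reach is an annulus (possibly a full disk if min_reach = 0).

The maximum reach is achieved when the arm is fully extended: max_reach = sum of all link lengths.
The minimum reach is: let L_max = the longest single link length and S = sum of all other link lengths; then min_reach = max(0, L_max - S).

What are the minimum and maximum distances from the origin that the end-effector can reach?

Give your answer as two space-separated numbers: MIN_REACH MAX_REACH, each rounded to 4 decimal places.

Link lengths: [6.1, 7.6, 8.8]
max_reach = 6.1 + 7.6 + 8.8 = 22.5
L_max = max([6.1, 7.6, 8.8]) = 8.8
S (sum of others) = 22.5 - 8.8 = 13.7
min_reach = max(0, 8.8 - 13.7) = max(0, -4.9) = 0

Answer: 0.0000 22.5000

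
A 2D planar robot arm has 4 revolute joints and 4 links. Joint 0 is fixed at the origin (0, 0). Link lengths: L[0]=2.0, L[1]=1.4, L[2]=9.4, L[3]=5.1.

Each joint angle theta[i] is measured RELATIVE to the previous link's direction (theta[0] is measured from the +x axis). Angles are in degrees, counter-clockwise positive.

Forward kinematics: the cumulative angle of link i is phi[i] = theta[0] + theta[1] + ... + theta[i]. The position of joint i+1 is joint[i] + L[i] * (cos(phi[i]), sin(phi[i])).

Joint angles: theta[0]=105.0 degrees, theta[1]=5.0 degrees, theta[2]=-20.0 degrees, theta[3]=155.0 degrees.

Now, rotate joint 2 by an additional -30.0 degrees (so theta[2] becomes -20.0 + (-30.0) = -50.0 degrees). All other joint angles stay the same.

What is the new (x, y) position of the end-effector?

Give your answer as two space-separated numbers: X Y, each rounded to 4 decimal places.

Answer: -0.4741 8.4628

Derivation:
joint[0] = (0.0000, 0.0000)  (base)
link 0: phi[0] = 105 = 105 deg
  cos(105 deg) = -0.2588, sin(105 deg) = 0.9659
  joint[1] = (0.0000, 0.0000) + 2 * (-0.2588, 0.9659) = (0.0000 + -0.5176, 0.0000 + 1.9319) = (-0.5176, 1.9319)
link 1: phi[1] = 105 + 5 = 110 deg
  cos(110 deg) = -0.3420, sin(110 deg) = 0.9397
  joint[2] = (-0.5176, 1.9319) + 1.4 * (-0.3420, 0.9397) = (-0.5176 + -0.4788, 1.9319 + 1.3156) = (-0.9965, 3.2474)
link 2: phi[2] = 105 + 5 + -50 = 60 deg
  cos(60 deg) = 0.5000, sin(60 deg) = 0.8660
  joint[3] = (-0.9965, 3.2474) + 9.4 * (0.5000, 0.8660) = (-0.9965 + 4.7000, 3.2474 + 8.1406) = (3.7035, 11.3881)
link 3: phi[3] = 105 + 5 + -50 + 155 = 215 deg
  cos(215 deg) = -0.8192, sin(215 deg) = -0.5736
  joint[4] = (3.7035, 11.3881) + 5.1 * (-0.8192, -0.5736) = (3.7035 + -4.1777, 11.3881 + -2.9252) = (-0.4741, 8.4628)
End effector: (-0.4741, 8.4628)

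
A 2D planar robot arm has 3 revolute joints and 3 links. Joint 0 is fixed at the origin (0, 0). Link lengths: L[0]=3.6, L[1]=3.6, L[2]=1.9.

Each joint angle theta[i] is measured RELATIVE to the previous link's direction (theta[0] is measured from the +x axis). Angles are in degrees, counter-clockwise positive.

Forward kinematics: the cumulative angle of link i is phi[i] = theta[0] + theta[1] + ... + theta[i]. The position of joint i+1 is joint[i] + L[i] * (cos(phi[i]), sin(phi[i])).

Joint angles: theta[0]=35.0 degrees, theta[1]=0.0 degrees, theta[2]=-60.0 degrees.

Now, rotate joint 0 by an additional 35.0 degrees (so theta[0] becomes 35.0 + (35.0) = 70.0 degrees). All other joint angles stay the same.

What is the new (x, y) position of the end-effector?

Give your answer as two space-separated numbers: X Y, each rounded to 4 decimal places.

joint[0] = (0.0000, 0.0000)  (base)
link 0: phi[0] = 70 = 70 deg
  cos(70 deg) = 0.3420, sin(70 deg) = 0.9397
  joint[1] = (0.0000, 0.0000) + 3.6 * (0.3420, 0.9397) = (0.0000 + 1.2313, 0.0000 + 3.3829) = (1.2313, 3.3829)
link 1: phi[1] = 70 + 0 = 70 deg
  cos(70 deg) = 0.3420, sin(70 deg) = 0.9397
  joint[2] = (1.2313, 3.3829) + 3.6 * (0.3420, 0.9397) = (1.2313 + 1.2313, 3.3829 + 3.3829) = (2.4625, 6.7658)
link 2: phi[2] = 70 + 0 + -60 = 10 deg
  cos(10 deg) = 0.9848, sin(10 deg) = 0.1736
  joint[3] = (2.4625, 6.7658) + 1.9 * (0.9848, 0.1736) = (2.4625 + 1.8711, 6.7658 + 0.3299) = (4.3337, 7.0957)
End effector: (4.3337, 7.0957)

Answer: 4.3337 7.0957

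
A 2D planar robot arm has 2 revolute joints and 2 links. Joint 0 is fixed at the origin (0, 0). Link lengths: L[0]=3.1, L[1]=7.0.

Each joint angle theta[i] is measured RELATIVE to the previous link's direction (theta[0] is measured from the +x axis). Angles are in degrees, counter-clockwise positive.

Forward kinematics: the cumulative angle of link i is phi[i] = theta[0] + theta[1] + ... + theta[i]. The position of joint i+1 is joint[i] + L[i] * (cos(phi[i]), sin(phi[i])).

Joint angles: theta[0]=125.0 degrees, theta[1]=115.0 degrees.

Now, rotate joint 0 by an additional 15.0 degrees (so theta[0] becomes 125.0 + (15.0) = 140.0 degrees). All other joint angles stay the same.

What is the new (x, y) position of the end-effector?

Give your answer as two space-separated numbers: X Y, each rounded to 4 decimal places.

Answer: -4.1865 -4.7688

Derivation:
joint[0] = (0.0000, 0.0000)  (base)
link 0: phi[0] = 140 = 140 deg
  cos(140 deg) = -0.7660, sin(140 deg) = 0.6428
  joint[1] = (0.0000, 0.0000) + 3.1 * (-0.7660, 0.6428) = (0.0000 + -2.3747, 0.0000 + 1.9926) = (-2.3747, 1.9926)
link 1: phi[1] = 140 + 115 = 255 deg
  cos(255 deg) = -0.2588, sin(255 deg) = -0.9659
  joint[2] = (-2.3747, 1.9926) + 7 * (-0.2588, -0.9659) = (-2.3747 + -1.8117, 1.9926 + -6.7615) = (-4.1865, -4.7688)
End effector: (-4.1865, -4.7688)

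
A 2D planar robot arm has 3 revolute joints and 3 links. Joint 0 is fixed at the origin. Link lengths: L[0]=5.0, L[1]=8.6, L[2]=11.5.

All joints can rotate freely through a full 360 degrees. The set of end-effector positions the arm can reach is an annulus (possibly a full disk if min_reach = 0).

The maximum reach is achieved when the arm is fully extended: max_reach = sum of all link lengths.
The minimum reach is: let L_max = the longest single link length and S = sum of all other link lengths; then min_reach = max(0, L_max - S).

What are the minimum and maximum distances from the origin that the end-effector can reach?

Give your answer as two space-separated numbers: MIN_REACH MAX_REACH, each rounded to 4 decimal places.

Answer: 0.0000 25.1000

Derivation:
Link lengths: [5.0, 8.6, 11.5]
max_reach = 5 + 8.6 + 11.5 = 25.1
L_max = max([5.0, 8.6, 11.5]) = 11.5
S (sum of others) = 25.1 - 11.5 = 13.6
min_reach = max(0, 11.5 - 13.6) = max(0, -2.1) = 0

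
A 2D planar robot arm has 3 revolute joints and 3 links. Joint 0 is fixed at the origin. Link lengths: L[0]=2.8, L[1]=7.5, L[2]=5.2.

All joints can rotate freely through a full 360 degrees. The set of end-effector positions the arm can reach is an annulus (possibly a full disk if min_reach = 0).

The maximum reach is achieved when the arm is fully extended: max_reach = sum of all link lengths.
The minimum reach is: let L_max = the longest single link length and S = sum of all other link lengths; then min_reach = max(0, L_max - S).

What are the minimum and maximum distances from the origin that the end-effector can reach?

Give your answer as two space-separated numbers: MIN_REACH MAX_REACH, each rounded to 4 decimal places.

Link lengths: [2.8, 7.5, 5.2]
max_reach = 2.8 + 7.5 + 5.2 = 15.5
L_max = max([2.8, 7.5, 5.2]) = 7.5
S (sum of others) = 15.5 - 7.5 = 8
min_reach = max(0, 7.5 - 8) = max(0, -0.5) = 0

Answer: 0.0000 15.5000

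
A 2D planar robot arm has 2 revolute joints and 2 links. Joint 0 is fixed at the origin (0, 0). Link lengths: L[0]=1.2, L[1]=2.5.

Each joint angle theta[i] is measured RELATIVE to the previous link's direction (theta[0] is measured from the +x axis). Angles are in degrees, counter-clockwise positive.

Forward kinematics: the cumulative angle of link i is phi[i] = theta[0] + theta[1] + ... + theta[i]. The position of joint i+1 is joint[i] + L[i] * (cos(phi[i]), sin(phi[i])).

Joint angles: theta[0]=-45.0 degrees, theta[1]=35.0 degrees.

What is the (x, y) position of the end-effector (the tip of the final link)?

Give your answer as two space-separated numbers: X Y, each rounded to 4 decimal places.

joint[0] = (0.0000, 0.0000)  (base)
link 0: phi[0] = -45 = -45 deg
  cos(-45 deg) = 0.7071, sin(-45 deg) = -0.7071
  joint[1] = (0.0000, 0.0000) + 1.2 * (0.7071, -0.7071) = (0.0000 + 0.8485, 0.0000 + -0.8485) = (0.8485, -0.8485)
link 1: phi[1] = -45 + 35 = -10 deg
  cos(-10 deg) = 0.9848, sin(-10 deg) = -0.1736
  joint[2] = (0.8485, -0.8485) + 2.5 * (0.9848, -0.1736) = (0.8485 + 2.4620, -0.8485 + -0.4341) = (3.3105, -1.2826)
End effector: (3.3105, -1.2826)

Answer: 3.3105 -1.2826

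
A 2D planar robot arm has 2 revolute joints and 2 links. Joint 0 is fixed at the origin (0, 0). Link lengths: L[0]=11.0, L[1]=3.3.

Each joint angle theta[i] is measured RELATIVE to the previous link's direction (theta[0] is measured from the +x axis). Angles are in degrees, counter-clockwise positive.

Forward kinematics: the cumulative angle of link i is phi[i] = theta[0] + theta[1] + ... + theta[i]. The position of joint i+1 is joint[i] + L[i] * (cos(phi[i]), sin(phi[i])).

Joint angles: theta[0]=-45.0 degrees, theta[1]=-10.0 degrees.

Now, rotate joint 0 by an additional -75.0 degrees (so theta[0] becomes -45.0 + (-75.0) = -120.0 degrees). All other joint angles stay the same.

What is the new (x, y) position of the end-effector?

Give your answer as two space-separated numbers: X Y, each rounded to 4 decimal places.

Answer: -7.6212 -12.0542

Derivation:
joint[0] = (0.0000, 0.0000)  (base)
link 0: phi[0] = -120 = -120 deg
  cos(-120 deg) = -0.5000, sin(-120 deg) = -0.8660
  joint[1] = (0.0000, 0.0000) + 11 * (-0.5000, -0.8660) = (0.0000 + -5.5000, 0.0000 + -9.5263) = (-5.5000, -9.5263)
link 1: phi[1] = -120 + -10 = -130 deg
  cos(-130 deg) = -0.6428, sin(-130 deg) = -0.7660
  joint[2] = (-5.5000, -9.5263) + 3.3 * (-0.6428, -0.7660) = (-5.5000 + -2.1212, -9.5263 + -2.5279) = (-7.6212, -12.0542)
End effector: (-7.6212, -12.0542)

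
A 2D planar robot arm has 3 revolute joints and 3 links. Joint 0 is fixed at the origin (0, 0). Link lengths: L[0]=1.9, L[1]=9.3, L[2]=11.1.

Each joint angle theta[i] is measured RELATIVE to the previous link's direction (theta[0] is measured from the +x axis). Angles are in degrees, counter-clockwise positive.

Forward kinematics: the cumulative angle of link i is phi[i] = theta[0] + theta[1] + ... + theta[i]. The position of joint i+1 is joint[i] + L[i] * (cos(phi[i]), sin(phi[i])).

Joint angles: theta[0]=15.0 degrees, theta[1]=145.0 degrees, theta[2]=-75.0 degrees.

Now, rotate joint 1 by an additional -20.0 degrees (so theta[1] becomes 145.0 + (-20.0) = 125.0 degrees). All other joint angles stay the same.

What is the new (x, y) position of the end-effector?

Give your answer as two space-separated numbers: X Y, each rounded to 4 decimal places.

joint[0] = (0.0000, 0.0000)  (base)
link 0: phi[0] = 15 = 15 deg
  cos(15 deg) = 0.9659, sin(15 deg) = 0.2588
  joint[1] = (0.0000, 0.0000) + 1.9 * (0.9659, 0.2588) = (0.0000 + 1.8353, 0.0000 + 0.4918) = (1.8353, 0.4918)
link 1: phi[1] = 15 + 125 = 140 deg
  cos(140 deg) = -0.7660, sin(140 deg) = 0.6428
  joint[2] = (1.8353, 0.4918) + 9.3 * (-0.7660, 0.6428) = (1.8353 + -7.1242, 0.4918 + 5.9779) = (-5.2890, 6.4697)
link 2: phi[2] = 15 + 125 + -75 = 65 deg
  cos(65 deg) = 0.4226, sin(65 deg) = 0.9063
  joint[3] = (-5.2890, 6.4697) + 11.1 * (0.4226, 0.9063) = (-5.2890 + 4.6911, 6.4697 + 10.0600) = (-0.5979, 16.5297)
End effector: (-0.5979, 16.5297)

Answer: -0.5979 16.5297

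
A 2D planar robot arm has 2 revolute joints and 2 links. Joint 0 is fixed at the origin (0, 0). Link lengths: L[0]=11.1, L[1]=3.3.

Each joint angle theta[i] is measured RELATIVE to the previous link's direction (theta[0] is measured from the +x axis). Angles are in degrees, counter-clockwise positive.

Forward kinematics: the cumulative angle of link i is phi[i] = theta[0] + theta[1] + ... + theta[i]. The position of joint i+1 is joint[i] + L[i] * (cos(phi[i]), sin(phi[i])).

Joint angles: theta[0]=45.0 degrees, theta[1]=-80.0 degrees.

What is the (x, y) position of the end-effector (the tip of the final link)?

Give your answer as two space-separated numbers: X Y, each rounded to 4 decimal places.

Answer: 10.5521 5.9561

Derivation:
joint[0] = (0.0000, 0.0000)  (base)
link 0: phi[0] = 45 = 45 deg
  cos(45 deg) = 0.7071, sin(45 deg) = 0.7071
  joint[1] = (0.0000, 0.0000) + 11.1 * (0.7071, 0.7071) = (0.0000 + 7.8489, 0.0000 + 7.8489) = (7.8489, 7.8489)
link 1: phi[1] = 45 + -80 = -35 deg
  cos(-35 deg) = 0.8192, sin(-35 deg) = -0.5736
  joint[2] = (7.8489, 7.8489) + 3.3 * (0.8192, -0.5736) = (7.8489 + 2.7032, 7.8489 + -1.8928) = (10.5521, 5.9561)
End effector: (10.5521, 5.9561)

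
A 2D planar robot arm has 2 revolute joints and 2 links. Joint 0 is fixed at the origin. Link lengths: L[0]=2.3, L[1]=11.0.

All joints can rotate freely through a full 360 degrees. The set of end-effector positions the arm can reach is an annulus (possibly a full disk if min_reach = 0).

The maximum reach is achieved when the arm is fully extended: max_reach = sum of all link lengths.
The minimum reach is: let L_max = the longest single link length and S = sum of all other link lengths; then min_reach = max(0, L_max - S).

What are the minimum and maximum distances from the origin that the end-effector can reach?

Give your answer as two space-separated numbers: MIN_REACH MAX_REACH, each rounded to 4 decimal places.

Link lengths: [2.3, 11.0]
max_reach = 2.3 + 11 = 13.3
L_max = max([2.3, 11.0]) = 11
S (sum of others) = 13.3 - 11 = 2.3
min_reach = max(0, 11 - 2.3) = max(0, 8.7) = 8.7

Answer: 8.7000 13.3000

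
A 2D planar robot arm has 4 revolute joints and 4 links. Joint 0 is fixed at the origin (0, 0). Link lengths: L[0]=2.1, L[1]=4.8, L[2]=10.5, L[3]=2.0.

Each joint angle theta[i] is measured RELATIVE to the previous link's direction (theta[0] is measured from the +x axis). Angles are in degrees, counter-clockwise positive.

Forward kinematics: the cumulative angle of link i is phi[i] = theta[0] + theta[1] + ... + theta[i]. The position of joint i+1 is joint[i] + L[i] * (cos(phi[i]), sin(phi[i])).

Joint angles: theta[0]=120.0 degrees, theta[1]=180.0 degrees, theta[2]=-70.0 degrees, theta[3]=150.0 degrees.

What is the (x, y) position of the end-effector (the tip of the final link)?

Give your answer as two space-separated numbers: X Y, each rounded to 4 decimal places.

joint[0] = (0.0000, 0.0000)  (base)
link 0: phi[0] = 120 = 120 deg
  cos(120 deg) = -0.5000, sin(120 deg) = 0.8660
  joint[1] = (0.0000, 0.0000) + 2.1 * (-0.5000, 0.8660) = (0.0000 + -1.0500, 0.0000 + 1.8187) = (-1.0500, 1.8187)
link 1: phi[1] = 120 + 180 = 300 deg
  cos(300 deg) = 0.5000, sin(300 deg) = -0.8660
  joint[2] = (-1.0500, 1.8187) + 4.8 * (0.5000, -0.8660) = (-1.0500 + 2.4000, 1.8187 + -4.1569) = (1.3500, -2.3383)
link 2: phi[2] = 120 + 180 + -70 = 230 deg
  cos(230 deg) = -0.6428, sin(230 deg) = -0.7660
  joint[3] = (1.3500, -2.3383) + 10.5 * (-0.6428, -0.7660) = (1.3500 + -6.7493, -2.3383 + -8.0435) = (-5.3993, -10.3817)
link 3: phi[3] = 120 + 180 + -70 + 150 = 380 deg
  cos(380 deg) = 0.9397, sin(380 deg) = 0.3420
  joint[4] = (-5.3993, -10.3817) + 2 * (0.9397, 0.3420) = (-5.3993 + 1.8794, -10.3817 + 0.6840) = (-3.5199, -9.6977)
End effector: (-3.5199, -9.6977)

Answer: -3.5199 -9.6977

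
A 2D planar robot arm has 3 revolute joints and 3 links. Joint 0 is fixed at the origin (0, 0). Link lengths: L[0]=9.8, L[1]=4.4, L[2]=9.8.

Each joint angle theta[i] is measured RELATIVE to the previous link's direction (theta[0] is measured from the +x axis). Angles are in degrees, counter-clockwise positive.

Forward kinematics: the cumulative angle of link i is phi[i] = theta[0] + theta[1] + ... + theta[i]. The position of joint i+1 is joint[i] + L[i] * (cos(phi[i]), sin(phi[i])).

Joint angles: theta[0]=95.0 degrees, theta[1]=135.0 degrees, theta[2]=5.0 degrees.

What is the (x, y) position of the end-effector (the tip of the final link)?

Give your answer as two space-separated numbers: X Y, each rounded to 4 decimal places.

Answer: -9.3034 -1.6356

Derivation:
joint[0] = (0.0000, 0.0000)  (base)
link 0: phi[0] = 95 = 95 deg
  cos(95 deg) = -0.0872, sin(95 deg) = 0.9962
  joint[1] = (0.0000, 0.0000) + 9.8 * (-0.0872, 0.9962) = (0.0000 + -0.8541, 0.0000 + 9.7627) = (-0.8541, 9.7627)
link 1: phi[1] = 95 + 135 = 230 deg
  cos(230 deg) = -0.6428, sin(230 deg) = -0.7660
  joint[2] = (-0.8541, 9.7627) + 4.4 * (-0.6428, -0.7660) = (-0.8541 + -2.8283, 9.7627 + -3.3706) = (-3.6824, 6.3921)
link 2: phi[2] = 95 + 135 + 5 = 235 deg
  cos(235 deg) = -0.5736, sin(235 deg) = -0.8192
  joint[3] = (-3.6824, 6.3921) + 9.8 * (-0.5736, -0.8192) = (-3.6824 + -5.6210, 6.3921 + -8.0277) = (-9.3034, -1.6356)
End effector: (-9.3034, -1.6356)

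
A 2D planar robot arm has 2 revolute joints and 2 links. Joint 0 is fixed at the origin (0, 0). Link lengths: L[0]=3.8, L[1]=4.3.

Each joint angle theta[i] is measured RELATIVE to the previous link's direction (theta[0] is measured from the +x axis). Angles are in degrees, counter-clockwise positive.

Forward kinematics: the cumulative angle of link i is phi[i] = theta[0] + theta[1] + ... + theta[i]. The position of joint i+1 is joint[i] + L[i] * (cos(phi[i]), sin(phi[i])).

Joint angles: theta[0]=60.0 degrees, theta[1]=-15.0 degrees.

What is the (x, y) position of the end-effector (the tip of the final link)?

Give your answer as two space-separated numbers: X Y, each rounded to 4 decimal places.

joint[0] = (0.0000, 0.0000)  (base)
link 0: phi[0] = 60 = 60 deg
  cos(60 deg) = 0.5000, sin(60 deg) = 0.8660
  joint[1] = (0.0000, 0.0000) + 3.8 * (0.5000, 0.8660) = (0.0000 + 1.9000, 0.0000 + 3.2909) = (1.9000, 3.2909)
link 1: phi[1] = 60 + -15 = 45 deg
  cos(45 deg) = 0.7071, sin(45 deg) = 0.7071
  joint[2] = (1.9000, 3.2909) + 4.3 * (0.7071, 0.7071) = (1.9000 + 3.0406, 3.2909 + 3.0406) = (4.9406, 6.3315)
End effector: (4.9406, 6.3315)

Answer: 4.9406 6.3315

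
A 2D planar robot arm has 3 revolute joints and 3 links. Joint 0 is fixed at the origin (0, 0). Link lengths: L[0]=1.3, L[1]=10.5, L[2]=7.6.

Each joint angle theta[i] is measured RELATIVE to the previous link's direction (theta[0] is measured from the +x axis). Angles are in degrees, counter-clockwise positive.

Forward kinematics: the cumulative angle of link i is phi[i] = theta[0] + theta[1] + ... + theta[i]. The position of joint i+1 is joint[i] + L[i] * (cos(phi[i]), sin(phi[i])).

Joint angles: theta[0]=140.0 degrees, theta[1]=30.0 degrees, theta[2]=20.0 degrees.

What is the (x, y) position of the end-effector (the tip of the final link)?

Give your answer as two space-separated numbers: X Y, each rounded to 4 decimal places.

Answer: -18.8209 1.3392

Derivation:
joint[0] = (0.0000, 0.0000)  (base)
link 0: phi[0] = 140 = 140 deg
  cos(140 deg) = -0.7660, sin(140 deg) = 0.6428
  joint[1] = (0.0000, 0.0000) + 1.3 * (-0.7660, 0.6428) = (0.0000 + -0.9959, 0.0000 + 0.8356) = (-0.9959, 0.8356)
link 1: phi[1] = 140 + 30 = 170 deg
  cos(170 deg) = -0.9848, sin(170 deg) = 0.1736
  joint[2] = (-0.9959, 0.8356) + 10.5 * (-0.9848, 0.1736) = (-0.9959 + -10.3405, 0.8356 + 1.8233) = (-11.3363, 2.6589)
link 2: phi[2] = 140 + 30 + 20 = 190 deg
  cos(190 deg) = -0.9848, sin(190 deg) = -0.1736
  joint[3] = (-11.3363, 2.6589) + 7.6 * (-0.9848, -0.1736) = (-11.3363 + -7.4845, 2.6589 + -1.3197) = (-18.8209, 1.3392)
End effector: (-18.8209, 1.3392)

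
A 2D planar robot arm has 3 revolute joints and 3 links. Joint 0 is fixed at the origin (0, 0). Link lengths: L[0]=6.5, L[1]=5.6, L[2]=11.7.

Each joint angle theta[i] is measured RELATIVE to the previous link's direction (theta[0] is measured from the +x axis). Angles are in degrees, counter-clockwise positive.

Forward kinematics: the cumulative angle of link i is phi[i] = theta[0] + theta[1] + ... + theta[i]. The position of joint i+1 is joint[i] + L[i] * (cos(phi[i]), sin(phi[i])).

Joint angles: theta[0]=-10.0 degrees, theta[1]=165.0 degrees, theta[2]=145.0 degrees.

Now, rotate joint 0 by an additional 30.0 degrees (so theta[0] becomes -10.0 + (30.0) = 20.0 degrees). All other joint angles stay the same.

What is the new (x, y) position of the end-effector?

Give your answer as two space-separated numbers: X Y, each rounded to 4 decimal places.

Answer: 10.6618 -4.1149

Derivation:
joint[0] = (0.0000, 0.0000)  (base)
link 0: phi[0] = 20 = 20 deg
  cos(20 deg) = 0.9397, sin(20 deg) = 0.3420
  joint[1] = (0.0000, 0.0000) + 6.5 * (0.9397, 0.3420) = (0.0000 + 6.1080, 0.0000 + 2.2231) = (6.1080, 2.2231)
link 1: phi[1] = 20 + 165 = 185 deg
  cos(185 deg) = -0.9962, sin(185 deg) = -0.0872
  joint[2] = (6.1080, 2.2231) + 5.6 * (-0.9962, -0.0872) = (6.1080 + -5.5787, 2.2231 + -0.4881) = (0.5293, 1.7351)
link 2: phi[2] = 20 + 165 + 145 = 330 deg
  cos(330 deg) = 0.8660, sin(330 deg) = -0.5000
  joint[3] = (0.5293, 1.7351) + 11.7 * (0.8660, -0.5000) = (0.5293 + 10.1325, 1.7351 + -5.8500) = (10.6618, -4.1149)
End effector: (10.6618, -4.1149)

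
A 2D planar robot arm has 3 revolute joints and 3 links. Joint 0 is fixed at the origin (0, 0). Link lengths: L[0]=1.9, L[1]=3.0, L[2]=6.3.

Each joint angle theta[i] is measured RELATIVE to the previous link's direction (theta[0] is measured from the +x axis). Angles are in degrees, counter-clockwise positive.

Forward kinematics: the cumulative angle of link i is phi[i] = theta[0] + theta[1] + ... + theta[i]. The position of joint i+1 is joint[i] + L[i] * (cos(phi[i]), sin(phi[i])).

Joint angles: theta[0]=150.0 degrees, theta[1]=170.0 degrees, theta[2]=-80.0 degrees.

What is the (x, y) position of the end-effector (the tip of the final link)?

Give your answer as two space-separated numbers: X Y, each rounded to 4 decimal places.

Answer: -2.4973 -6.4343

Derivation:
joint[0] = (0.0000, 0.0000)  (base)
link 0: phi[0] = 150 = 150 deg
  cos(150 deg) = -0.8660, sin(150 deg) = 0.5000
  joint[1] = (0.0000, 0.0000) + 1.9 * (-0.8660, 0.5000) = (0.0000 + -1.6454, 0.0000 + 0.9500) = (-1.6454, 0.9500)
link 1: phi[1] = 150 + 170 = 320 deg
  cos(320 deg) = 0.7660, sin(320 deg) = -0.6428
  joint[2] = (-1.6454, 0.9500) + 3 * (0.7660, -0.6428) = (-1.6454 + 2.2981, 0.9500 + -1.9284) = (0.6527, -0.9784)
link 2: phi[2] = 150 + 170 + -80 = 240 deg
  cos(240 deg) = -0.5000, sin(240 deg) = -0.8660
  joint[3] = (0.6527, -0.9784) + 6.3 * (-0.5000, -0.8660) = (0.6527 + -3.1500, -0.9784 + -5.4560) = (-2.4973, -6.4343)
End effector: (-2.4973, -6.4343)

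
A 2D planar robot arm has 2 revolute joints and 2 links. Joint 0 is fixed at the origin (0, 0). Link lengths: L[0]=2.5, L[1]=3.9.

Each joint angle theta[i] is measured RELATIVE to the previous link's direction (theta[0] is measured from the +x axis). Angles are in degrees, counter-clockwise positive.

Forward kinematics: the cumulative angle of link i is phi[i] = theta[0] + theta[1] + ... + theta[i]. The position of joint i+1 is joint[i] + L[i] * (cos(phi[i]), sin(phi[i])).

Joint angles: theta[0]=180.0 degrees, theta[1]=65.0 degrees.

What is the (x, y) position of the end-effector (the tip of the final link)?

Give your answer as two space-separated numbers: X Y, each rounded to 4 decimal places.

Answer: -4.1482 -3.5346

Derivation:
joint[0] = (0.0000, 0.0000)  (base)
link 0: phi[0] = 180 = 180 deg
  cos(180 deg) = -1.0000, sin(180 deg) = 0.0000
  joint[1] = (0.0000, 0.0000) + 2.5 * (-1.0000, 0.0000) = (0.0000 + -2.5000, 0.0000 + 0.0000) = (-2.5000, 0.0000)
link 1: phi[1] = 180 + 65 = 245 deg
  cos(245 deg) = -0.4226, sin(245 deg) = -0.9063
  joint[2] = (-2.5000, 0.0000) + 3.9 * (-0.4226, -0.9063) = (-2.5000 + -1.6482, 0.0000 + -3.5346) = (-4.1482, -3.5346)
End effector: (-4.1482, -3.5346)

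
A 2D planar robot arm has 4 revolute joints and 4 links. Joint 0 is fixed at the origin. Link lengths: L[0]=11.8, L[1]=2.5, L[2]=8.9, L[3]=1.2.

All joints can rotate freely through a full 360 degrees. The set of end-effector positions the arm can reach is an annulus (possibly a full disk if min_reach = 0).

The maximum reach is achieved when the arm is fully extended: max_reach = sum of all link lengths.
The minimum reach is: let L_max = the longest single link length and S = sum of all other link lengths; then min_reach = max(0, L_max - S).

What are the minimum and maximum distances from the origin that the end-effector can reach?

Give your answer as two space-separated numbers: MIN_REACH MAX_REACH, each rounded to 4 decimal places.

Link lengths: [11.8, 2.5, 8.9, 1.2]
max_reach = 11.8 + 2.5 + 8.9 + 1.2 = 24.4
L_max = max([11.8, 2.5, 8.9, 1.2]) = 11.8
S (sum of others) = 24.4 - 11.8 = 12.6
min_reach = max(0, 11.8 - 12.6) = max(0, -0.8) = 0

Answer: 0.0000 24.4000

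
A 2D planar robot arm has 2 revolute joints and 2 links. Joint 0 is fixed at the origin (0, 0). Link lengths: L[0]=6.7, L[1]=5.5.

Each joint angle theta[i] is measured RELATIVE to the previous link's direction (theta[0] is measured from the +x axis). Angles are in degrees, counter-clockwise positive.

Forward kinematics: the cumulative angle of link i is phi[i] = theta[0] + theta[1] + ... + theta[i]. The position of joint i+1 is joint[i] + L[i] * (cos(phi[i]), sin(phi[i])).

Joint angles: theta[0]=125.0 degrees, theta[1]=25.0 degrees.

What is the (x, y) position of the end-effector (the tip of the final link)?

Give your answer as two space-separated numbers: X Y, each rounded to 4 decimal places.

joint[0] = (0.0000, 0.0000)  (base)
link 0: phi[0] = 125 = 125 deg
  cos(125 deg) = -0.5736, sin(125 deg) = 0.8192
  joint[1] = (0.0000, 0.0000) + 6.7 * (-0.5736, 0.8192) = (0.0000 + -3.8430, 0.0000 + 5.4883) = (-3.8430, 5.4883)
link 1: phi[1] = 125 + 25 = 150 deg
  cos(150 deg) = -0.8660, sin(150 deg) = 0.5000
  joint[2] = (-3.8430, 5.4883) + 5.5 * (-0.8660, 0.5000) = (-3.8430 + -4.7631, 5.4883 + 2.7500) = (-8.6061, 8.2383)
End effector: (-8.6061, 8.2383)

Answer: -8.6061 8.2383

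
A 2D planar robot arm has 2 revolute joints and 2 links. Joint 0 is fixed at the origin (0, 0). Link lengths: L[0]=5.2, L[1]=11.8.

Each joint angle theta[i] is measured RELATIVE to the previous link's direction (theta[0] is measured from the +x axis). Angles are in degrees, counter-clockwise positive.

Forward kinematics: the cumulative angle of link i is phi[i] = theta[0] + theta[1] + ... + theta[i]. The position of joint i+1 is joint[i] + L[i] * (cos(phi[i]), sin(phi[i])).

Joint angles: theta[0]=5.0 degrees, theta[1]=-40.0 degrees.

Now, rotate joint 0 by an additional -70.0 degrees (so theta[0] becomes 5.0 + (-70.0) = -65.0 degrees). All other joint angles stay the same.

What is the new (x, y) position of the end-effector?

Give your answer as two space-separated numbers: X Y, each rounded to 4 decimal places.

Answer: -0.8564 -16.1107

Derivation:
joint[0] = (0.0000, 0.0000)  (base)
link 0: phi[0] = -65 = -65 deg
  cos(-65 deg) = 0.4226, sin(-65 deg) = -0.9063
  joint[1] = (0.0000, 0.0000) + 5.2 * (0.4226, -0.9063) = (0.0000 + 2.1976, 0.0000 + -4.7128) = (2.1976, -4.7128)
link 1: phi[1] = -65 + -40 = -105 deg
  cos(-105 deg) = -0.2588, sin(-105 deg) = -0.9659
  joint[2] = (2.1976, -4.7128) + 11.8 * (-0.2588, -0.9659) = (2.1976 + -3.0541, -4.7128 + -11.3979) = (-0.8564, -16.1107)
End effector: (-0.8564, -16.1107)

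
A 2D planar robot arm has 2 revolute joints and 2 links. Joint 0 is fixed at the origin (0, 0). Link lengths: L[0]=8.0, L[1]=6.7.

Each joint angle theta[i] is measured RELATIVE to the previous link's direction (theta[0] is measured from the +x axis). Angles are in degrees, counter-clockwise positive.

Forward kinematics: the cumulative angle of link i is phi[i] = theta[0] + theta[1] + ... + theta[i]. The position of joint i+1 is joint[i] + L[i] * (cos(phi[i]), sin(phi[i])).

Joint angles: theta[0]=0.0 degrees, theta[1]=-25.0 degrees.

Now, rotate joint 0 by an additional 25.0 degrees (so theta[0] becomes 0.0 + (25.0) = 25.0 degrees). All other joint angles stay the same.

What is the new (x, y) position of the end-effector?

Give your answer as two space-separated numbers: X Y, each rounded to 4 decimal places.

Answer: 13.9505 3.3809

Derivation:
joint[0] = (0.0000, 0.0000)  (base)
link 0: phi[0] = 25 = 25 deg
  cos(25 deg) = 0.9063, sin(25 deg) = 0.4226
  joint[1] = (0.0000, 0.0000) + 8 * (0.9063, 0.4226) = (0.0000 + 7.2505, 0.0000 + 3.3809) = (7.2505, 3.3809)
link 1: phi[1] = 25 + -25 = 0 deg
  cos(0 deg) = 1.0000, sin(0 deg) = 0.0000
  joint[2] = (7.2505, 3.3809) + 6.7 * (1.0000, 0.0000) = (7.2505 + 6.7000, 3.3809 + 0.0000) = (13.9505, 3.3809)
End effector: (13.9505, 3.3809)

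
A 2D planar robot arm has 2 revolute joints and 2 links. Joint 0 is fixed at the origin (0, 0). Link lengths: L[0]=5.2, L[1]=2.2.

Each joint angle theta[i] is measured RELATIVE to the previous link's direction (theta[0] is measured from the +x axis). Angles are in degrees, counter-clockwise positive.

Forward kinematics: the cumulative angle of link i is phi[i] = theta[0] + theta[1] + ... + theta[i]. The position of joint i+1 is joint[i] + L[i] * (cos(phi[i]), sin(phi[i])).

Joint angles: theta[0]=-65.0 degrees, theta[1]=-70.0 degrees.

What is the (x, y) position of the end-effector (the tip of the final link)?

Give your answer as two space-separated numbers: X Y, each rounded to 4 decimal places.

joint[0] = (0.0000, 0.0000)  (base)
link 0: phi[0] = -65 = -65 deg
  cos(-65 deg) = 0.4226, sin(-65 deg) = -0.9063
  joint[1] = (0.0000, 0.0000) + 5.2 * (0.4226, -0.9063) = (0.0000 + 2.1976, 0.0000 + -4.7128) = (2.1976, -4.7128)
link 1: phi[1] = -65 + -70 = -135 deg
  cos(-135 deg) = -0.7071, sin(-135 deg) = -0.7071
  joint[2] = (2.1976, -4.7128) + 2.2 * (-0.7071, -0.7071) = (2.1976 + -1.5556, -4.7128 + -1.5556) = (0.6420, -6.2684)
End effector: (0.6420, -6.2684)

Answer: 0.6420 -6.2684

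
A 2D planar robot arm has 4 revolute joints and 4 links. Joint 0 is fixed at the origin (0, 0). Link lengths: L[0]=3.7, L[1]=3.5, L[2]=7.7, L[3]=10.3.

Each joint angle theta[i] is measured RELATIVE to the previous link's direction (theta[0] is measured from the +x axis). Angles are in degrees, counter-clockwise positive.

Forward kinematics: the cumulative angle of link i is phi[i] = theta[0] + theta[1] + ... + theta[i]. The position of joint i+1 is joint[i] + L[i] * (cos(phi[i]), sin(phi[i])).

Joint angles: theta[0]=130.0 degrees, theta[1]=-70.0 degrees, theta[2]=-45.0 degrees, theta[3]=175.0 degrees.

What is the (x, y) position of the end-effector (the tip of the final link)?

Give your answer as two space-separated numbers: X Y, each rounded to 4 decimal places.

joint[0] = (0.0000, 0.0000)  (base)
link 0: phi[0] = 130 = 130 deg
  cos(130 deg) = -0.6428, sin(130 deg) = 0.7660
  joint[1] = (0.0000, 0.0000) + 3.7 * (-0.6428, 0.7660) = (0.0000 + -2.3783, 0.0000 + 2.8344) = (-2.3783, 2.8344)
link 1: phi[1] = 130 + -70 = 60 deg
  cos(60 deg) = 0.5000, sin(60 deg) = 0.8660
  joint[2] = (-2.3783, 2.8344) + 3.5 * (0.5000, 0.8660) = (-2.3783 + 1.7500, 2.8344 + 3.0311) = (-0.6283, 5.8655)
link 2: phi[2] = 130 + -70 + -45 = 15 deg
  cos(15 deg) = 0.9659, sin(15 deg) = 0.2588
  joint[3] = (-0.6283, 5.8655) + 7.7 * (0.9659, 0.2588) = (-0.6283 + 7.4376, 5.8655 + 1.9929) = (6.8093, 7.8584)
link 3: phi[3] = 130 + -70 + -45 + 175 = 190 deg
  cos(190 deg) = -0.9848, sin(190 deg) = -0.1736
  joint[4] = (6.8093, 7.8584) + 10.3 * (-0.9848, -0.1736) = (6.8093 + -10.1435, 7.8584 + -1.7886) = (-3.3342, 6.0698)
End effector: (-3.3342, 6.0698)

Answer: -3.3342 6.0698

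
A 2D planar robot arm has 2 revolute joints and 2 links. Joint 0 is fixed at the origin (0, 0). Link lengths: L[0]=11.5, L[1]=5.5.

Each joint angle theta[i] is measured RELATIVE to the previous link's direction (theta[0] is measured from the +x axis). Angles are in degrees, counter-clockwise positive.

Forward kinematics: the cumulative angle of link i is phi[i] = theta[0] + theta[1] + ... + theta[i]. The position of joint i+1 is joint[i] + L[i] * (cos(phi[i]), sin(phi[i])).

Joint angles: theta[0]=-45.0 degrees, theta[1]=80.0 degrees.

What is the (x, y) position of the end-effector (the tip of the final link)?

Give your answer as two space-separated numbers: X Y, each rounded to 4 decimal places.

Answer: 12.6371 -4.9771

Derivation:
joint[0] = (0.0000, 0.0000)  (base)
link 0: phi[0] = -45 = -45 deg
  cos(-45 deg) = 0.7071, sin(-45 deg) = -0.7071
  joint[1] = (0.0000, 0.0000) + 11.5 * (0.7071, -0.7071) = (0.0000 + 8.1317, 0.0000 + -8.1317) = (8.1317, -8.1317)
link 1: phi[1] = -45 + 80 = 35 deg
  cos(35 deg) = 0.8192, sin(35 deg) = 0.5736
  joint[2] = (8.1317, -8.1317) + 5.5 * (0.8192, 0.5736) = (8.1317 + 4.5053, -8.1317 + 3.1547) = (12.6371, -4.9771)
End effector: (12.6371, -4.9771)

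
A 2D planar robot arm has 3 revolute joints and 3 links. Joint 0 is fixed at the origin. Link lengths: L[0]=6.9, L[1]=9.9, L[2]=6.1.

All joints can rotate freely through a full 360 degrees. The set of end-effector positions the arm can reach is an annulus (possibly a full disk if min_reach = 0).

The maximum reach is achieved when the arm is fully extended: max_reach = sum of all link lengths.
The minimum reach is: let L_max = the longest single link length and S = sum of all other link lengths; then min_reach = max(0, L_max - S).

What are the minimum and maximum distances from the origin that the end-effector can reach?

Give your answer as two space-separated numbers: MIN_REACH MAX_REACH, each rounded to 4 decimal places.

Link lengths: [6.9, 9.9, 6.1]
max_reach = 6.9 + 9.9 + 6.1 = 22.9
L_max = max([6.9, 9.9, 6.1]) = 9.9
S (sum of others) = 22.9 - 9.9 = 13
min_reach = max(0, 9.9 - 13) = max(0, -3.1) = 0

Answer: 0.0000 22.9000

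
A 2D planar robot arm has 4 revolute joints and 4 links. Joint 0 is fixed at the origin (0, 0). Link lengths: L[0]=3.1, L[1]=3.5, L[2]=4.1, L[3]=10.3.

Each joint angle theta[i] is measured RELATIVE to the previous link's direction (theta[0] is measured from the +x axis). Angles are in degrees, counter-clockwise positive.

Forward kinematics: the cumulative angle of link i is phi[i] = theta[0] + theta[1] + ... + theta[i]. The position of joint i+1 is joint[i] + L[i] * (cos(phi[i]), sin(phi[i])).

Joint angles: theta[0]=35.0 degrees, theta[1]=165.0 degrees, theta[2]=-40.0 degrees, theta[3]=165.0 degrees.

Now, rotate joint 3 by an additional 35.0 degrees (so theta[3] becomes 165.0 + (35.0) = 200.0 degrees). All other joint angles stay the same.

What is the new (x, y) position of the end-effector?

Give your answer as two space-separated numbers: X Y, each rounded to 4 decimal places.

Answer: 5.6977 1.9833

Derivation:
joint[0] = (0.0000, 0.0000)  (base)
link 0: phi[0] = 35 = 35 deg
  cos(35 deg) = 0.8192, sin(35 deg) = 0.5736
  joint[1] = (0.0000, 0.0000) + 3.1 * (0.8192, 0.5736) = (0.0000 + 2.5394, 0.0000 + 1.7781) = (2.5394, 1.7781)
link 1: phi[1] = 35 + 165 = 200 deg
  cos(200 deg) = -0.9397, sin(200 deg) = -0.3420
  joint[2] = (2.5394, 1.7781) + 3.5 * (-0.9397, -0.3420) = (2.5394 + -3.2889, 1.7781 + -1.1971) = (-0.7496, 0.5810)
link 2: phi[2] = 35 + 165 + -40 = 160 deg
  cos(160 deg) = -0.9397, sin(160 deg) = 0.3420
  joint[3] = (-0.7496, 0.5810) + 4.1 * (-0.9397, 0.3420) = (-0.7496 + -3.8527, 0.5810 + 1.4023) = (-4.6023, 1.9833)
link 3: phi[3] = 35 + 165 + -40 + 200 = 360 deg
  cos(360 deg) = 1.0000, sin(360 deg) = -0.0000
  joint[4] = (-4.6023, 1.9833) + 10.3 * (1.0000, -0.0000) = (-4.6023 + 10.3000, 1.9833 + -0.0000) = (5.6977, 1.9833)
End effector: (5.6977, 1.9833)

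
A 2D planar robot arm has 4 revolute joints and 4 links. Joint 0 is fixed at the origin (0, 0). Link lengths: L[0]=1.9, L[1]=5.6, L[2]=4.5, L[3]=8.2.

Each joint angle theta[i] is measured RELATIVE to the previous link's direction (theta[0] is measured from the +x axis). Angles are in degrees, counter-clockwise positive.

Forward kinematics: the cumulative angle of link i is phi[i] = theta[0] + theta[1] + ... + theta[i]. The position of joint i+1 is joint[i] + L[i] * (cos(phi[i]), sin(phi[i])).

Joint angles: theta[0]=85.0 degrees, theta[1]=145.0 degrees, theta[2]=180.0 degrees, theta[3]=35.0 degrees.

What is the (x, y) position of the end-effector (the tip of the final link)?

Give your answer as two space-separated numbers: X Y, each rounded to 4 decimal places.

Answer: 0.1732 9.2189

Derivation:
joint[0] = (0.0000, 0.0000)  (base)
link 0: phi[0] = 85 = 85 deg
  cos(85 deg) = 0.0872, sin(85 deg) = 0.9962
  joint[1] = (0.0000, 0.0000) + 1.9 * (0.0872, 0.9962) = (0.0000 + 0.1656, 0.0000 + 1.8928) = (0.1656, 1.8928)
link 1: phi[1] = 85 + 145 = 230 deg
  cos(230 deg) = -0.6428, sin(230 deg) = -0.7660
  joint[2] = (0.1656, 1.8928) + 5.6 * (-0.6428, -0.7660) = (0.1656 + -3.5996, 1.8928 + -4.2898) = (-3.4340, -2.3971)
link 2: phi[2] = 85 + 145 + 180 = 410 deg
  cos(410 deg) = 0.6428, sin(410 deg) = 0.7660
  joint[3] = (-3.4340, -2.3971) + 4.5 * (0.6428, 0.7660) = (-3.4340 + 2.8925, -2.3971 + 3.4472) = (-0.5415, 1.0501)
link 3: phi[3] = 85 + 145 + 180 + 35 = 445 deg
  cos(445 deg) = 0.0872, sin(445 deg) = 0.9962
  joint[4] = (-0.5415, 1.0501) + 8.2 * (0.0872, 0.9962) = (-0.5415 + 0.7147, 1.0501 + 8.1688) = (0.1732, 9.2189)
End effector: (0.1732, 9.2189)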